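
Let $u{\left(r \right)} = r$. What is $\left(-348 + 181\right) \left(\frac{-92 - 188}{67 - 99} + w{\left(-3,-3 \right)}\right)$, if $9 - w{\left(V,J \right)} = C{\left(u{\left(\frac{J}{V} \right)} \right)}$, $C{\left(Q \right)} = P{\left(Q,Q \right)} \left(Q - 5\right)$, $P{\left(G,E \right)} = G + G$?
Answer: $- \frac{17201}{4} \approx -4300.3$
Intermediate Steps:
$P{\left(G,E \right)} = 2 G$
$C{\left(Q \right)} = 2 Q \left(-5 + Q\right)$ ($C{\left(Q \right)} = 2 Q \left(Q - 5\right) = 2 Q \left(-5 + Q\right)$)
$w{\left(V,J \right)} = 9 - \frac{2 J \left(-5 + \frac{J}{V}\right)}{V}$ ($w{\left(V,J \right)} = 9 - 2 \frac{J}{V} \left(-5 + \frac{J}{V}\right) = 9 - \frac{2 J \left(-5 + \frac{J}{V}\right)}{V}$)
$\left(-348 + 181\right) \left(\frac{-92 - 188}{67 - 99} + w{\left(-3,-3 \right)}\right) = \left(-348 + 181\right) \left(\frac{-92 - 188}{67 - 99} + \left(9 - \frac{2 \left(-3\right)^{2}}{9} + 10 \left(-3\right) \frac{1}{-3}\right)\right) = - 167 \left(- \frac{280}{-32} + \left(9 - 18 \cdot \frac{1}{9} + 10 \left(-3\right) \left(- \frac{1}{3}\right)\right)\right) = - 167 \left(\left(-280\right) \left(- \frac{1}{32}\right) + \left(9 - 2 + 10\right)\right) = - 167 \left(\frac{35}{4} + 17\right) = \left(-167\right) \frac{103}{4} = - \frac{17201}{4}$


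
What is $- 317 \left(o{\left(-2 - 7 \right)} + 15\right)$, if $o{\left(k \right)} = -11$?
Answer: $-1268$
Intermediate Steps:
$- 317 \left(o{\left(-2 - 7 \right)} + 15\right) = - 317 \left(-11 + 15\right) = \left(-317\right) 4 = -1268$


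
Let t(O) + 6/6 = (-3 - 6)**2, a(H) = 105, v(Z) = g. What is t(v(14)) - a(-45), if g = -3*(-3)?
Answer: -25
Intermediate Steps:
g = 9
v(Z) = 9
t(O) = 80 (t(O) = -1 + (-3 - 6)**2 = -1 + (-9)**2 = -1 + 81 = 80)
t(v(14)) - a(-45) = 80 - 1*105 = 80 - 105 = -25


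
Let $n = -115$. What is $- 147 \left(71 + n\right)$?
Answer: $6468$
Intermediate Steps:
$- 147 \left(71 + n\right) = - 147 \left(71 - 115\right) = \left(-147\right) \left(-44\right) = 6468$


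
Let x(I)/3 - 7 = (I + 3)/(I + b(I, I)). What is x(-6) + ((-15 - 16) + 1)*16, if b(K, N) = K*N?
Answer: -4593/10 ≈ -459.30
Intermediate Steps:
x(I) = 21 + 3*(3 + I)/(I + I**2) (x(I) = 21 + 3*((I + 3)/(I + I*I)) = 21 + 3*((3 + I)/(I + I**2)) = 21 + 3*(3 + I)/(I + I**2))
x(-6) + ((-15 - 16) + 1)*16 = 3*(3 + 7*(-6)**2 + 8*(-6))/(-6*(1 - 6)) + ((-15 - 16) + 1)*16 = 3*(-1/6)*(3 + 7*36 - 48)/(-5) + (-31 + 1)*16 = 3*(-1/6)*(-1/5)*(3 + 252 - 48) - 30*16 = 3*(-1/6)*(-1/5)*207 - 480 = 207/10 - 480 = -4593/10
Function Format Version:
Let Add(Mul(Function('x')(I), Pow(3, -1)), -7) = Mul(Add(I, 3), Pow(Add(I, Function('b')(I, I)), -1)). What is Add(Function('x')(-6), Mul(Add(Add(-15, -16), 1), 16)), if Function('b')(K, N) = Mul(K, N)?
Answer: Rational(-4593, 10) ≈ -459.30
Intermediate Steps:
Function('x')(I) = Add(21, Mul(3, Pow(Add(I, Pow(I, 2)), -1), Add(3, I))) (Function('x')(I) = Add(21, Mul(3, Mul(Add(I, 3), Pow(Add(I, Mul(I, I)), -1)))) = Add(21, Mul(3, Mul(Add(3, I), Pow(Add(I, Pow(I, 2)), -1)))) = Add(21, Mul(3, Mul(Pow(Add(I, Pow(I, 2)), -1), Add(3, I)))) = Add(21, Mul(3, Pow(Add(I, Pow(I, 2)), -1), Add(3, I))))
Add(Function('x')(-6), Mul(Add(Add(-15, -16), 1), 16)) = Add(Mul(3, Pow(-6, -1), Pow(Add(1, -6), -1), Add(3, Mul(7, Pow(-6, 2)), Mul(8, -6))), Mul(Add(Add(-15, -16), 1), 16)) = Add(Mul(3, Rational(-1, 6), Pow(-5, -1), Add(3, Mul(7, 36), -48)), Mul(Add(-31, 1), 16)) = Add(Mul(3, Rational(-1, 6), Rational(-1, 5), Add(3, 252, -48)), Mul(-30, 16)) = Add(Mul(3, Rational(-1, 6), Rational(-1, 5), 207), -480) = Add(Rational(207, 10), -480) = Rational(-4593, 10)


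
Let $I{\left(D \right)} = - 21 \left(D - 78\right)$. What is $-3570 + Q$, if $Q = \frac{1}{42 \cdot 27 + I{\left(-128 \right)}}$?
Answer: $- \frac{19492199}{5460} \approx -3570.0$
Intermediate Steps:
$I{\left(D \right)} = 1638 - 21 D$ ($I{\left(D \right)} = - 21 \left(-78 + D\right) = 1638 - 21 D$)
$Q = \frac{1}{5460}$ ($Q = \frac{1}{42 \cdot 27 + \left(1638 - -2688\right)} = \frac{1}{1134 + \left(1638 + 2688\right)} = \frac{1}{1134 + 4326} = \frac{1}{5460} \approx 0.00018315$)
$-3570 + Q = -3570 + \frac{1}{5460} = - \frac{19492199}{5460}$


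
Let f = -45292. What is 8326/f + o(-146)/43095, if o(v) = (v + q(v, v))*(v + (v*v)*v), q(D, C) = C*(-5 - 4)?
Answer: -487110541949/5774730 ≈ -84352.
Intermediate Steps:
q(D, C) = -9*C (q(D, C) = C*(-9) = -9*C)
o(v) = -8*v*(v + v³) (o(v) = (v - 9*v)*(v + (v*v)*v) = (-8*v)*(v + v²*v) = (-8*v)*(v + v³) = -8*v*(v + v³))
8326/f + o(-146)/43095 = 8326/(-45292) - 8*(-146)²*(1 + (-146)²)/43095 = 8326*(-1/45292) - 8*21316*(1 + 21316)*(1/43095) = -4163/22646 - 8*21316*21317*(1/43095) = -4163/22646 - 3635145376*1/43095 = -4163/22646 - 3635145376/43095 = -487110541949/5774730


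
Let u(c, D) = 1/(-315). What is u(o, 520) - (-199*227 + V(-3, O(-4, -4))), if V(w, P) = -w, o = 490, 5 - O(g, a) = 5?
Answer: 14228549/315 ≈ 45170.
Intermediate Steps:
O(g, a) = 0 (O(g, a) = 5 - 1*5 = 5 - 5 = 0)
u(c, D) = -1/315
u(o, 520) - (-199*227 + V(-3, O(-4, -4))) = -1/315 - (-199*227 - 1*(-3)) = -1/315 - (-45173 + 3) = -1/315 - 1*(-45170) = -1/315 + 45170 = 14228549/315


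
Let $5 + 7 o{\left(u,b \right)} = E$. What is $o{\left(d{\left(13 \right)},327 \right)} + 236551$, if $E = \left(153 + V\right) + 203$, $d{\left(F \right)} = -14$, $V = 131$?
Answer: $\frac{1656339}{7} \approx 2.3662 \cdot 10^{5}$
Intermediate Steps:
$E = 487$ ($E = \left(153 + 131\right) + 203 = 284 + 203 = 487$)
$o{\left(u,b \right)} = \frac{482}{7}$ ($o{\left(u,b \right)} = - \frac{5}{7} + \frac{1}{7} \cdot 487 = - \frac{5}{7} + \frac{487}{7} = \frac{482}{7}$)
$o{\left(d{\left(13 \right)},327 \right)} + 236551 = \frac{482}{7} + 236551 = \frac{1656339}{7}$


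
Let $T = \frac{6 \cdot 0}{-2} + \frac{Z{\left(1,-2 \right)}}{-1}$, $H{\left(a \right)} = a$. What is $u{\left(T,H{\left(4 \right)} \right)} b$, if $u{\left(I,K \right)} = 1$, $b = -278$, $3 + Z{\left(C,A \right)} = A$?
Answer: $-278$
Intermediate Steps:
$Z{\left(C,A \right)} = -3 + A$
$T = 5$ ($T = \frac{6 \cdot 0}{-2} + \frac{-3 - 2}{-1} = 0 \left(- \frac{1}{2}\right) - -5 = 0 + 5 = 5$)
$u{\left(T,H{\left(4 \right)} \right)} b = 1 \left(-278\right) = -278$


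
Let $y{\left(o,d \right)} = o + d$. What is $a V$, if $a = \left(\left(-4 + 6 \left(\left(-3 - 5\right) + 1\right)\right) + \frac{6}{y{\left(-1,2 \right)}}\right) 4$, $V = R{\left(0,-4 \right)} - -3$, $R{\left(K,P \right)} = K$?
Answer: $-480$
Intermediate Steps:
$V = 3$ ($V = 0 - -3 = 0 + 3 = 3$)
$y{\left(o,d \right)} = d + o$
$a = -160$ ($a = \left(\left(-4 + 6 \left(\left(-3 - 5\right) + 1\right)\right) + \frac{6}{2 - 1}\right) 4 = \left(\left(-4 + 6 \left(-8 + 1\right)\right) + \frac{6}{1}\right) 4 = \left(\left(-4 + 6 \left(-7\right)\right) + 6 \cdot 1\right) 4 = \left(\left(-4 - 42\right) + 6\right) 4 = \left(-46 + 6\right) 4 = \left(-40\right) 4 = -160$)
$a V = \left(-160\right) 3 = -480$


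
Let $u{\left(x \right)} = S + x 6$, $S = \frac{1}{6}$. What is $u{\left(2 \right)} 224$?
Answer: $\frac{8176}{3} \approx 2725.3$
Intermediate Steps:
$S = \frac{1}{6} \approx 0.16667$
$u{\left(x \right)} = \frac{1}{6} + 6 x$ ($u{\left(x \right)} = \frac{1}{6} + x 6 = \frac{1}{6} + 6 x$)
$u{\left(2 \right)} 224 = \left(\frac{1}{6} + 6 \cdot 2\right) 224 = \left(\frac{1}{6} + 12\right) 224 = \frac{73}{6} \cdot 224 = \frac{8176}{3}$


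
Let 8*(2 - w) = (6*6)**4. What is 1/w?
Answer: -1/209950 ≈ -4.7630e-6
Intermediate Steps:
w = -209950 (w = 2 - (6*6)**4/8 = 2 - 1/8*36**4 = 2 - 1/8*1679616 = 2 - 209952 = -209950)
1/w = 1/(-209950) = -1/209950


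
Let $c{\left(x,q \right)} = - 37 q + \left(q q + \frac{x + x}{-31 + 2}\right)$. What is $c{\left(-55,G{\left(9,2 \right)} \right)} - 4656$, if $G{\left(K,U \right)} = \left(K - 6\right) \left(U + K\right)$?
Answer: $- \frac{138742}{29} \approx -4784.2$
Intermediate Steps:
$G{\left(K,U \right)} = \left(-6 + K\right) \left(K + U\right)$
$c{\left(x,q \right)} = q^{2} - 37 q - \frac{2 x}{29}$ ($c{\left(x,q \right)} = - 37 q + \left(q^{2} + \frac{2 x}{-29}\right) = - 37 q + \left(q^{2} + 2 x \left(- \frac{1}{29}\right)\right) = - 37 q + \left(q^{2} - \frac{2 x}{29}\right) = q^{2} - 37 q - \frac{2 x}{29}$)
$c{\left(-55,G{\left(9,2 \right)} \right)} - 4656 = \left(\left(9^{2} - 54 - 12 + 9 \cdot 2\right)^{2} - 37 \left(9^{2} - 54 - 12 + 9 \cdot 2\right) - - \frac{110}{29}\right) - 4656 = \left(\left(81 - 54 - 12 + 18\right)^{2} - 37 \left(81 - 54 - 12 + 18\right) + \frac{110}{29}\right) - 4656 = \left(33^{2} - 1221 + \frac{110}{29}\right) - 4656 = \left(1089 - 1221 + \frac{110}{29}\right) - 4656 = - \frac{3718}{29} - 4656 = - \frac{138742}{29}$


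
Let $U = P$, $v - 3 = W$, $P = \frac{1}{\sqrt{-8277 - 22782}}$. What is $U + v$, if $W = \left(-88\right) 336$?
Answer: $-29565 - \frac{i \sqrt{3451}}{10353} \approx -29565.0 - 0.0056742 i$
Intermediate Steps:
$W = -29568$
$P = - \frac{i \sqrt{3451}}{10353}$ ($P = \frac{1}{\sqrt{-31059}} = \frac{1}{3 i \sqrt{3451}} = - \frac{i \sqrt{3451}}{10353} \approx - 0.0056742 i$)
$v = -29565$ ($v = 3 - 29568 = -29565$)
$U = - \frac{i \sqrt{3451}}{10353} \approx - 0.0056742 i$
$U + v = - \frac{i \sqrt{3451}}{10353} - 29565 = -29565 - \frac{i \sqrt{3451}}{10353}$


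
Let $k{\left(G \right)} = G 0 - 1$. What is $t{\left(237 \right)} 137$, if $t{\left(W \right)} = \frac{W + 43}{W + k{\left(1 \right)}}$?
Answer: $\frac{9590}{59} \approx 162.54$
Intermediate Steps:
$k{\left(G \right)} = -1$ ($k{\left(G \right)} = 0 - 1 = -1$)
$t{\left(W \right)} = \frac{43 + W}{-1 + W}$ ($t{\left(W \right)} = \frac{W + 43}{W - 1} = \frac{43 + W}{-1 + W}$)
$t{\left(237 \right)} 137 = \frac{43 + 237}{-1 + 237} \cdot 137 = \frac{1}{236} \cdot 280 \cdot 137 = \frac{70}{59} \cdot 137 = \frac{9590}{59}$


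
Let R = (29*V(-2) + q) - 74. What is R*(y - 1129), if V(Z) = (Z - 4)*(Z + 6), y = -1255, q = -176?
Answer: 2255264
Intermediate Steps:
V(Z) = (-4 + Z)*(6 + Z)
R = -946 (R = (29*(-24 + (-2)**2 + 2*(-2)) - 176) - 74 = (29*(-24 + 4 - 4) - 176) - 74 = (29*(-24) - 176) - 74 = (-696 - 176) - 74 = -872 - 74 = -946)
R*(y - 1129) = -946*(-1255 - 1129) = -946*(-2384) = 2255264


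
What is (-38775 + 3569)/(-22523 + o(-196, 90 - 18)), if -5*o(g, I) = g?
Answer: 176030/112419 ≈ 1.5658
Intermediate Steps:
o(g, I) = -g/5
(-38775 + 3569)/(-22523 + o(-196, 90 - 18)) = (-38775 + 3569)/(-22523 - ⅕*(-196)) = -35206/(-22523 + 196/5) = -35206/(-112419/5) = -35206*(-5/112419) = 176030/112419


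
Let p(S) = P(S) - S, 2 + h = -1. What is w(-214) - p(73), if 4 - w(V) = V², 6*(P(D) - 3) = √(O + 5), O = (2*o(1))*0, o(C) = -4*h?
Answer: -45722 - √5/6 ≈ -45722.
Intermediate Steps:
h = -3 (h = -2 - 1 = -3)
o(C) = 12 (o(C) = -4*(-3) = 12)
O = 0 (O = (2*12)*0 = 24*0 = 0)
P(D) = 3 + √5/6 (P(D) = 3 + √(0 + 5)/6 = 3 + √5/6)
w(V) = 4 - V²
p(S) = 3 - S + √5/6 (p(S) = (3 + √5/6) - S = 3 - S + √5/6)
w(-214) - p(73) = (4 - 1*(-214)²) - (3 - 1*73 + √5/6) = (4 - 1*45796) - (3 - 73 + √5/6) = (4 - 45796) - (-70 + √5/6) = -45792 + (70 - √5/6) = -45722 - √5/6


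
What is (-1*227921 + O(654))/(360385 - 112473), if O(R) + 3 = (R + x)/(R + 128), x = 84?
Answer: -89117915/96933592 ≈ -0.91937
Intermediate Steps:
O(R) = -3 + (84 + R)/(128 + R) (O(R) = -3 + (R + 84)/(R + 128) = -3 + (84 + R)/(128 + R))
(-1*227921 + O(654))/(360385 - 112473) = (-1*227921 + 2*(-150 - 1*654)/(128 + 654))/(360385 - 112473) = (-227921 + 2*(-150 - 654)/782)/247912 = (-227921 + 2*(1/782)*(-804))*(1/247912) = (-227921 - 804/391)*(1/247912) = -89117915/391*1/247912 = -89117915/96933592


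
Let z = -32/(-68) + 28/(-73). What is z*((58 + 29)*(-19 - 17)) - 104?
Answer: -467320/1241 ≈ -376.57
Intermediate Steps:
z = 108/1241 (z = -32*(-1/68) + 28*(-1/73) = 8/17 - 28/73 = 108/1241 ≈ 0.087027)
z*((58 + 29)*(-19 - 17)) - 104 = 108*((58 + 29)*(-19 - 17))/1241 - 104 = 108*(87*(-36))/1241 - 104 = (108/1241)*(-3132) - 104 = -338256/1241 - 104 = -467320/1241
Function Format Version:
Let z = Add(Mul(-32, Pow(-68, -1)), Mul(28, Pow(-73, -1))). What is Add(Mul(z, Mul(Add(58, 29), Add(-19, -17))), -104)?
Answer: Rational(-467320, 1241) ≈ -376.57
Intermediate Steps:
z = Rational(108, 1241) (z = Add(Mul(-32, Rational(-1, 68)), Mul(28, Rational(-1, 73))) = Add(Rational(8, 17), Rational(-28, 73)) = Rational(108, 1241) ≈ 0.087027)
Add(Mul(z, Mul(Add(58, 29), Add(-19, -17))), -104) = Add(Mul(Rational(108, 1241), Mul(Add(58, 29), Add(-19, -17))), -104) = Add(Mul(Rational(108, 1241), Mul(87, -36)), -104) = Add(Mul(Rational(108, 1241), -3132), -104) = Add(Rational(-338256, 1241), -104) = Rational(-467320, 1241)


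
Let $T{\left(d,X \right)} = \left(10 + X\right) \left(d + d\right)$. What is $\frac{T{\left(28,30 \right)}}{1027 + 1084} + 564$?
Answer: $\frac{1192844}{2111} \approx 565.06$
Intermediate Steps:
$T{\left(d,X \right)} = 2 d \left(10 + X\right)$ ($T{\left(d,X \right)} = \left(10 + X\right) 2 d = 2 d \left(10 + X\right)$)
$\frac{T{\left(28,30 \right)}}{1027 + 1084} + 564 = \frac{2 \cdot 28 \left(10 + 30\right)}{1027 + 1084} + 564 = \frac{2 \cdot 28 \cdot 40}{2111} + 564 = 2240 \cdot \frac{1}{2111} + 564 = \frac{2240}{2111} + 564 = \frac{1192844}{2111}$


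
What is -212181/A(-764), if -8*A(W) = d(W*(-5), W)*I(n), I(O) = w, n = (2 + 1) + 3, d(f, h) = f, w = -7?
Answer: -424362/6685 ≈ -63.480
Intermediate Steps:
n = 6 (n = 3 + 3 = 6)
I(O) = -7
A(W) = -35*W/8 (A(W) = -W*(-5)*(-7)/8 = -(-5*W)*(-7)/8 = -35*W/8)
-212181/A(-764) = -212181/((-35/8*(-764))) = -212181/6685/2 = -212181*2/6685 = -424362/6685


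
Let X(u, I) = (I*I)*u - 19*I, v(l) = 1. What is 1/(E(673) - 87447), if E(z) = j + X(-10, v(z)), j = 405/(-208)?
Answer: -208/18195413 ≈ -1.1431e-5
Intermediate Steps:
X(u, I) = -19*I + u*I² (X(u, I) = I²*u - 19*I = u*I² - 19*I = -19*I + u*I²)
j = -405/208 (j = 405*(-1/208) = -405/208 ≈ -1.9471)
E(z) = -6437/208 (E(z) = -405/208 + 1*(-19 + 1*(-10)) = -405/208 + 1*(-19 - 10) = -405/208 + 1*(-29) = -405/208 - 29 = -6437/208)
1/(E(673) - 87447) = 1/(-6437/208 - 87447) = 1/(-18195413/208) = -208/18195413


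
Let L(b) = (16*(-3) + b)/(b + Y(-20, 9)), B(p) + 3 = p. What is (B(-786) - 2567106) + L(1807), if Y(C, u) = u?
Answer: -4663295561/1816 ≈ -2.5679e+6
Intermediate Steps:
B(p) = -3 + p
L(b) = (-48 + b)/(9 + b) (L(b) = (16*(-3) + b)/(b + 9) = (-48 + b)/(9 + b))
(B(-786) - 2567106) + L(1807) = ((-3 - 786) - 2567106) + (-48 + 1807)/(9 + 1807) = (-789 - 2567106) + 1759/1816 = -2567895 + (1/1816)*1759 = -2567895 + 1759/1816 = -4663295561/1816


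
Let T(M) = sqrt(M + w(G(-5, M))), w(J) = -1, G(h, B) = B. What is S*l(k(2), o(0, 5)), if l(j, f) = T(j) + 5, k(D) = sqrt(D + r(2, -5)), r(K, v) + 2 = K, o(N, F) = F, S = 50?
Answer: 250 + 50*sqrt(-1 + sqrt(2)) ≈ 282.18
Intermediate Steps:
r(K, v) = -2 + K
k(D) = sqrt(D) (k(D) = sqrt(D + (-2 + 2)) = sqrt(D + 0) = sqrt(D))
T(M) = sqrt(-1 + M) (T(M) = sqrt(M - 1) = sqrt(-1 + M))
l(j, f) = 5 + sqrt(-1 + j) (l(j, f) = sqrt(-1 + j) + 5 = 5 + sqrt(-1 + j))
S*l(k(2), o(0, 5)) = 50*(5 + sqrt(-1 + sqrt(2))) = 250 + 50*sqrt(-1 + sqrt(2))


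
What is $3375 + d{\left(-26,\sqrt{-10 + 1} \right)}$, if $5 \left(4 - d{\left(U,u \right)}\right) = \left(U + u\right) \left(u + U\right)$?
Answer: $\frac{16228}{5} + \frac{156 i}{5} \approx 3245.6 + 31.2 i$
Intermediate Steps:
$d{\left(U,u \right)} = 4 - \frac{\left(U + u\right)^{2}}{5}$ ($d{\left(U,u \right)} = 4 - \frac{\left(U + u\right) \left(u + U\right)}{5} = 4 - \frac{\left(U + u\right) \left(U + u\right)}{5} = 4 - \frac{\left(U + u\right)^{2}}{5}$)
$3375 + d{\left(-26,\sqrt{-10 + 1} \right)} = 3375 + \left(4 - \frac{\left(-26 + \sqrt{-10 + 1}\right)^{2}}{5}\right) = 3375 + \left(4 - \frac{\left(-26 + \sqrt{-9}\right)^{2}}{5}\right) = 3375 + \left(4 - \frac{\left(-26 + 3 i\right)^{2}}{5}\right) = 3379 - \frac{\left(-26 + 3 i\right)^{2}}{5}$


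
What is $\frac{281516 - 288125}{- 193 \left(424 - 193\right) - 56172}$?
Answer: $\frac{2203}{33585} \approx 0.065595$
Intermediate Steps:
$\frac{281516 - 288125}{- 193 \left(424 - 193\right) - 56172} = - \frac{6609}{- 193 \left(424 - 193\right) - 56172} = - \frac{6609}{\left(-193\right) 231 - 56172} = - \frac{6609}{-44583 - 56172} = - \frac{6609}{-100755} = \left(-6609\right) \left(- \frac{1}{100755}\right) = \frac{2203}{33585}$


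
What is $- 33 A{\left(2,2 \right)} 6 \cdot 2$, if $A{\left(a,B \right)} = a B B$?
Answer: $-3168$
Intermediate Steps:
$A{\left(a,B \right)} = a B^{2}$ ($A{\left(a,B \right)} = B a B = a B^{2}$)
$- 33 A{\left(2,2 \right)} 6 \cdot 2 = - 33 \cdot 2 \cdot 2^{2} \cdot 6 \cdot 2 = - 33 \cdot 2 \cdot 4 \cdot 12 = \left(-33\right) 8 \cdot 12 = \left(-264\right) 12 = -3168$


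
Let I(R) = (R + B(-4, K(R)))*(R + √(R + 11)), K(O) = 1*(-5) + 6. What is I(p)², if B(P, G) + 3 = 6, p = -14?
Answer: 23353 - 3388*I*√3 ≈ 23353.0 - 5868.2*I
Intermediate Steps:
K(O) = 1 (K(O) = -5 + 6 = 1)
B(P, G) = 3 (B(P, G) = -3 + 6 = 3)
I(R) = (3 + R)*(R + √(11 + R)) (I(R) = (R + 3)*(R + √(R + 11)) = (3 + R)*(R + √(11 + R)))
I(p)² = ((-14)² + 3*(-14) + 3*√(11 - 14) - 14*√(11 - 14))² = (196 - 42 + 3*√(-3) - 14*I*√3)² = (196 - 42 + 3*(I*√3) - 14*I*√3)² = (196 - 42 + 3*I*√3 - 14*I*√3)² = (154 - 11*I*√3)²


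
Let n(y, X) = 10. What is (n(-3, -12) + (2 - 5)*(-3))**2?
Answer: 361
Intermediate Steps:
(n(-3, -12) + (2 - 5)*(-3))**2 = (10 + (2 - 5)*(-3))**2 = (10 - 3*(-3))**2 = (10 + 9)**2 = 19**2 = 361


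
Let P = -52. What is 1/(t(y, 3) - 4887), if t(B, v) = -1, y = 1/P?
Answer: -1/4888 ≈ -0.00020458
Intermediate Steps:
y = -1/52 (y = 1/(-52) = -1/52 ≈ -0.019231)
1/(t(y, 3) - 4887) = 1/(-1 - 4887) = 1/(-4888) = -1/4888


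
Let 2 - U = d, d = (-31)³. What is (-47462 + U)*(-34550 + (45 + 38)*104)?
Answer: 457945142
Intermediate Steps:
d = -29791
U = 29793 (U = 2 - 1*(-29791) = 2 + 29791 = 29793)
(-47462 + U)*(-34550 + (45 + 38)*104) = (-47462 + 29793)*(-34550 + (45 + 38)*104) = -17669*(-34550 + 83*104) = -17669*(-34550 + 8632) = -17669*(-25918) = 457945142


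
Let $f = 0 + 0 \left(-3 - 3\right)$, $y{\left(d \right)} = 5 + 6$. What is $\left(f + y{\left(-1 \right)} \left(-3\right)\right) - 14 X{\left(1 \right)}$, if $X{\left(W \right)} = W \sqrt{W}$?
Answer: $-47$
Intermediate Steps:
$y{\left(d \right)} = 11$
$f = 0$ ($f = 0 + 0 \left(-6\right) = 0 + 0 = 0$)
$X{\left(W \right)} = W^{\frac{3}{2}}$
$\left(f + y{\left(-1 \right)} \left(-3\right)\right) - 14 X{\left(1 \right)} = \left(0 + 11 \left(-3\right)\right) - 14 \cdot 1^{\frac{3}{2}} = \left(0 - 33\right) - 14 = -33 - 14 = -47$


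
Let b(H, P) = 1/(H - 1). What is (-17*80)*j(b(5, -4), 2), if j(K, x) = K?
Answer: -340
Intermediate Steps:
b(H, P) = 1/(-1 + H)
(-17*80)*j(b(5, -4), 2) = (-17*80)/(-1 + 5) = -1360/4 = -1360*¼ = -340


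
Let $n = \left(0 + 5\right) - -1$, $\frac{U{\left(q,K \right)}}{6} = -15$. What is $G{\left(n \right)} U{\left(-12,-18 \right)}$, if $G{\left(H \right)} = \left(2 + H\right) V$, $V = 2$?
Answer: $-1440$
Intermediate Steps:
$U{\left(q,K \right)} = -90$ ($U{\left(q,K \right)} = 6 \left(-15\right) = -90$)
$n = 6$ ($n = 5 + 1 = 6$)
$G{\left(H \right)} = 4 + 2 H$ ($G{\left(H \right)} = \left(2 + H\right) 2 = 4 + 2 H$)
$G{\left(n \right)} U{\left(-12,-18 \right)} = \left(4 + 2 \cdot 6\right) \left(-90\right) = \left(4 + 12\right) \left(-90\right) = 16 \left(-90\right) = -1440$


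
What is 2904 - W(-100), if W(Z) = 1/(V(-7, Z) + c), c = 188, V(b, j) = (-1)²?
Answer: 548855/189 ≈ 2904.0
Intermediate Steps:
V(b, j) = 1
W(Z) = 1/189 (W(Z) = 1/(1 + 188) = 1/189)
2904 - W(-100) = 2904 - 1*1/189 = 2904 - 1/189 = 548855/189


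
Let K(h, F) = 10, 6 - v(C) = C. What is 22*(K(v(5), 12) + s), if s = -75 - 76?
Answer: -3102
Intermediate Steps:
v(C) = 6 - C
s = -151
22*(K(v(5), 12) + s) = 22*(10 - 151) = 22*(-141) = -3102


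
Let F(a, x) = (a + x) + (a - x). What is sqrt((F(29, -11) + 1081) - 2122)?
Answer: I*sqrt(983) ≈ 31.353*I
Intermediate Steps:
F(a, x) = 2*a
sqrt((F(29, -11) + 1081) - 2122) = sqrt((2*29 + 1081) - 2122) = sqrt((58 + 1081) - 2122) = sqrt(1139 - 2122) = sqrt(-983) = I*sqrt(983)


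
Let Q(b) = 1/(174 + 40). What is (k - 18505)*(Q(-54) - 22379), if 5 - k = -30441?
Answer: -57186702805/214 ≈ -2.6723e+8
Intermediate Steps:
k = 30446 (k = 5 - 1*(-30441) = 5 + 30441 = 30446)
Q(b) = 1/214
(k - 18505)*(Q(-54) - 22379) = (30446 - 18505)*(1/214 - 22379) = 11941*(-4789105/214) = -57186702805/214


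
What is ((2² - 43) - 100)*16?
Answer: -2224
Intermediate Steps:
((2² - 43) - 100)*16 = ((4 - 43) - 100)*16 = (-39 - 100)*16 = -139*16 = -2224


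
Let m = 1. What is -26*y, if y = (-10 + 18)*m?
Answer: -208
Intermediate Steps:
y = 8 (y = (-10 + 18)*1 = 8*1 = 8)
-26*y = -26*8 = -208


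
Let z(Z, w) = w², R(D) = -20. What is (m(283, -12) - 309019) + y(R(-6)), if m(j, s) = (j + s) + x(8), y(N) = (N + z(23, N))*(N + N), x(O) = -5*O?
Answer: -323988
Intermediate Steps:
y(N) = 2*N*(N + N²) (y(N) = (N + N²)*(N + N) = (N + N²)*(2*N) = 2*N*(N + N²))
m(j, s) = -40 + j + s (m(j, s) = (j + s) - 5*8 = (j + s) - 40 = -40 + j + s)
(m(283, -12) - 309019) + y(R(-6)) = ((-40 + 283 - 12) - 309019) + 2*(-20)²*(1 - 20) = (231 - 309019) + 2*400*(-19) = -308788 - 15200 = -323988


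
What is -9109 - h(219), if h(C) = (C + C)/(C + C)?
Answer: -9110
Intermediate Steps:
h(C) = 1 (h(C) = (2*C)/((2*C)) = (2*C)*(1/(2*C)) = 1)
-9109 - h(219) = -9109 - 1*1 = -9109 - 1 = -9110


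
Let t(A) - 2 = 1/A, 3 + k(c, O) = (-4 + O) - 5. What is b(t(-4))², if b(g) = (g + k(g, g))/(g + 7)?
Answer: 1156/1225 ≈ 0.94367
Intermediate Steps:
k(c, O) = -12 + O (k(c, O) = -3 + ((-4 + O) - 5) = -3 + (-9 + O) = -12 + O)
t(A) = 2 + 1/A
b(g) = (-12 + 2*g)/(7 + g) (b(g) = (g + (-12 + g))/(g + 7) = (-12 + 2*g)/(7 + g))
b(t(-4))² = (2*(-6 + (2 + 1/(-4)))/(7 + (2 + 1/(-4))))² = (2*(-6 + (2 - ¼))/(7 + (2 - ¼)))² = (2*(-6 + 7/4)/(7 + 7/4))² = (2*(-17/4)/(35/4))² = (2*(4/35)*(-17/4))² = (-34/35)² = 1156/1225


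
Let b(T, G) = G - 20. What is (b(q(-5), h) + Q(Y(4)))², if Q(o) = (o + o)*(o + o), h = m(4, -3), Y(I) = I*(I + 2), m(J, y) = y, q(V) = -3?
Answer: 5202961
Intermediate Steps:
Y(I) = I*(2 + I)
h = -3
Q(o) = 4*o² (Q(o) = (2*o)*(2*o) = 4*o²)
b(T, G) = -20 + G
(b(q(-5), h) + Q(Y(4)))² = ((-20 - 3) + 4*(4*(2 + 4))²)² = (-23 + 4*(4*6)²)² = (-23 + 4*24²)² = (-23 + 4*576)² = (-23 + 2304)² = 2281² = 5202961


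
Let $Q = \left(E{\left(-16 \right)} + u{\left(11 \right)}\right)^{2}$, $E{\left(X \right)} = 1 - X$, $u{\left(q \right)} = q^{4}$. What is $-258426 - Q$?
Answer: $-215115390$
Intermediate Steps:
$Q = 214856964$ ($Q = \left(\left(1 - -16\right) + 11^{4}\right)^{2} = \left(\left(1 + 16\right) + 14641\right)^{2} = \left(17 + 14641\right)^{2} = 14658^{2} = 214856964$)
$-258426 - Q = -258426 - 214856964 = -215115390$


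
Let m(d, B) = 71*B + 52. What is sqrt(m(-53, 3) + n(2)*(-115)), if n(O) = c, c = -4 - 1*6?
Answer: sqrt(1415) ≈ 37.616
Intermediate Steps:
c = -10 (c = -4 - 6 = -10)
n(O) = -10
m(d, B) = 52 + 71*B
sqrt(m(-53, 3) + n(2)*(-115)) = sqrt((52 + 71*3) - 10*(-115)) = sqrt((52 + 213) + 1150) = sqrt(265 + 1150) = sqrt(1415)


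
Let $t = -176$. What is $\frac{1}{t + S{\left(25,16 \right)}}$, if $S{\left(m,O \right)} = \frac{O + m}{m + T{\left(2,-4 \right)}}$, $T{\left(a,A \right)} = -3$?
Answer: $- \frac{22}{3831} \approx -0.0057426$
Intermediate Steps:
$S{\left(m,O \right)} = \frac{O + m}{-3 + m}$ ($S{\left(m,O \right)} = \frac{O + m}{m - 3} = \frac{O + m}{-3 + m}$)
$\frac{1}{t + S{\left(25,16 \right)}} = \frac{1}{-176 + \frac{16 + 25}{-3 + 25}} = \frac{1}{-176 + \frac{1}{22} \cdot 41} = \frac{1}{-176 + \frac{41}{22}} = \frac{1}{- \frac{3831}{22}} = - \frac{22}{3831}$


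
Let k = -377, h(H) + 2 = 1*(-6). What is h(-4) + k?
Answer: -385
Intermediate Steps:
h(H) = -8 (h(H) = -2 + 1*(-6) = -2 - 6 = -8)
h(-4) + k = -8 - 377 = -385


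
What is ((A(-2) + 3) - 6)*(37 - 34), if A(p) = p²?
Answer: 3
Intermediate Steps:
((A(-2) + 3) - 6)*(37 - 34) = (((-2)² + 3) - 6)*(37 - 34) = ((4 + 3) - 6)*3 = (7 - 6)*3 = 1*3 = 3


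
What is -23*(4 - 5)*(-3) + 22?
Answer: -47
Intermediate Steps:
-23*(4 - 5)*(-3) + 22 = -(-23)*(-3) + 22 = -23*3 + 22 = -69 + 22 = -47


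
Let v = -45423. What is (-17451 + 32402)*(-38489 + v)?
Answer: -1254568312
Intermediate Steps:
(-17451 + 32402)*(-38489 + v) = (-17451 + 32402)*(-38489 - 45423) = 14951*(-83912) = -1254568312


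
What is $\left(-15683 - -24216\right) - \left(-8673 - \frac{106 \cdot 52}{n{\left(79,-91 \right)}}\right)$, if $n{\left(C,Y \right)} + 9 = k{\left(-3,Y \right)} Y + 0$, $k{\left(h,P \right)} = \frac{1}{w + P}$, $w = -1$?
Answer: $\frac{12173718}{737} \approx 16518.0$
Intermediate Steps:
$k{\left(h,P \right)} = \frac{1}{-1 + P}$
$n{\left(C,Y \right)} = -9 + \frac{Y}{-1 + Y}$ ($n{\left(C,Y \right)} = -9 + \left(\frac{Y}{-1 + Y} + 0\right) = -9 + \frac{Y}{-1 + Y}$)
$\left(-15683 - -24216\right) - \left(-8673 - \frac{106 \cdot 52}{n{\left(79,-91 \right)}}\right) = \left(-15683 - -24216\right) - \left(-8673 - \frac{106 \cdot 52}{\frac{1}{-1 - 91} \left(9 - -728\right)}\right) = \left(-15683 + 24216\right) - \left(-8673 - \frac{5512}{\frac{1}{-92} \left(9 + 728\right)}\right) = 8533 - \left(-8673 - \frac{5512}{\left(- \frac{1}{92}\right) 737}\right) = 8533 - \left(-8673 - \frac{5512}{- \frac{737}{92}}\right) = 8533 - \left(-8673 - 5512 \left(- \frac{92}{737}\right)\right) = 8533 - \left(-8673 - - \frac{507104}{737}\right) = 8533 - \left(-8673 + \frac{507104}{737}\right) = 8533 - - \frac{5884897}{737} = 8533 + \frac{5884897}{737} = \frac{12173718}{737}$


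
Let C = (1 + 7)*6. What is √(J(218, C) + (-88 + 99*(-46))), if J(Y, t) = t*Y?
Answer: √5822 ≈ 76.302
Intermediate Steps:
C = 48 (C = 8*6 = 48)
J(Y, t) = Y*t
√(J(218, C) + (-88 + 99*(-46))) = √(218*48 + (-88 + 99*(-46))) = √(10464 + (-88 - 4554)) = √(10464 - 4642) = √5822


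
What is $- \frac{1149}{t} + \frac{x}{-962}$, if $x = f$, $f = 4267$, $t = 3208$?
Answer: $- \frac{7396937}{1543048} \approx -4.7937$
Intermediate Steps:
$x = 4267$
$- \frac{1149}{t} + \frac{x}{-962} = - \frac{1149}{3208} + \frac{4267}{-962} = \left(-1149\right) \frac{1}{3208} + 4267 \left(- \frac{1}{962}\right) = - \frac{1149}{3208} - \frac{4267}{962} = - \frac{7396937}{1543048}$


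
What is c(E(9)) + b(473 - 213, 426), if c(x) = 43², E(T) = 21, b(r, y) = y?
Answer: 2275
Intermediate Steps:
c(x) = 1849
c(E(9)) + b(473 - 213, 426) = 1849 + 426 = 2275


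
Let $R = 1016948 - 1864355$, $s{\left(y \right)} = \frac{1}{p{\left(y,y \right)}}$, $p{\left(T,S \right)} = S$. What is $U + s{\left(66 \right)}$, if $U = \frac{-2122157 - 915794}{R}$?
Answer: $\frac{6101581}{1694814} \approx 3.6001$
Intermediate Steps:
$s{\left(y \right)} = \frac{1}{y}$
$R = -847407$
$U = \frac{3037951}{847407}$ ($U = \frac{-2122157 - 915794}{-847407} = \left(-2122157 - 915794\right) \left(- \frac{1}{847407}\right) = \left(-3037951\right) \left(- \frac{1}{847407}\right) = \frac{3037951}{847407} \approx 3.585$)
$U + s{\left(66 \right)} = \frac{3037951}{847407} + \frac{1}{66} = \frac{6101581}{1694814}$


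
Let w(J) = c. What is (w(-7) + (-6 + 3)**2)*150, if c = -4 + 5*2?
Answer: 2250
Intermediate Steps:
c = 6 (c = -4 + 10 = 6)
w(J) = 6
(w(-7) + (-6 + 3)**2)*150 = (6 + (-6 + 3)**2)*150 = (6 + (-3)**2)*150 = (6 + 9)*150 = 15*150 = 2250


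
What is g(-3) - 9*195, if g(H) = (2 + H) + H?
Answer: -1759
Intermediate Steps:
g(H) = 2 + 2*H
g(-3) - 9*195 = (2 + 2*(-3)) - 9*195 = (2 - 6) - 1755 = -4 - 1755 = -1759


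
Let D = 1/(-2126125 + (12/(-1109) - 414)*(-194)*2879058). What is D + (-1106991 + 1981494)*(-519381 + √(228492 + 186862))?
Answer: -2966838876918083842086467891/6532006367178474 + 874503*√415354 ≈ -4.5364e+11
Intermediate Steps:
D = -1109/6532006367178474 (D = (1/2879058)/(-2126125 + (12*(-1/1109) - 414)*(-194)) = (1/2879058)/(-2126125 + (-12/1109 - 414)*(-194)) = (1/2879058)/(-2126125 - 459138/1109*(-194)) = (1/2879058)/(-2126125 + 89072772/1109) = (1/2879058)/(-2268799853/1109) = -1109/2268799853*1/2879058 = -1109/6532006367178474 ≈ -1.6978e-13)
D + (-1106991 + 1981494)*(-519381 + √(228492 + 186862)) = -1109/6532006367178474 + (-1106991 + 1981494)*(-519381 + √(228492 + 186862)) = -1109/6532006367178474 + 874503*(-519381 + √415354) = -1109/6532006367178474 + (-454200242643 + 874503*√415354) = -2966838876918083842086467891/6532006367178474 + 874503*√415354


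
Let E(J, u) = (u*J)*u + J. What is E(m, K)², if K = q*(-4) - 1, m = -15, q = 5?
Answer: 43956900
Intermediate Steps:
K = -21 (K = 5*(-4) - 1 = -20 - 1 = -21)
E(J, u) = J + J*u² (E(J, u) = (J*u)*u + J = J*u² + J = J + J*u²)
E(m, K)² = (-15*(1 + (-21)²))² = (-15*(1 + 441))² = (-15*442)² = (-6630)² = 43956900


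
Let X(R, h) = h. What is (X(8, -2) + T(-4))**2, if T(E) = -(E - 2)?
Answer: 16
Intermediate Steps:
T(E) = 2 - E (T(E) = -(-2 + E) = 2 - E)
(X(8, -2) + T(-4))**2 = (-2 + (2 - 1*(-4)))**2 = (-2 + (2 + 4))**2 = (-2 + 6)**2 = 4**2 = 16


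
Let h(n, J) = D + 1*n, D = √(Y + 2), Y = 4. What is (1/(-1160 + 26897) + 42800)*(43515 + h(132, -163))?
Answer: 16026357850949/8579 + 1101543601*√6/25737 ≈ 1.8682e+9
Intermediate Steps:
D = √6 (D = √(4 + 2) = √6 ≈ 2.4495)
h(n, J) = n + √6 (h(n, J) = √6 + 1*n = √6 + n = n + √6)
(1/(-1160 + 26897) + 42800)*(43515 + h(132, -163)) = (1/(-1160 + 26897) + 42800)*(43515 + (132 + √6)) = (1/25737 + 42800)*(43647 + √6) = 1101543601*(43647 + √6)/25737 = 16026357850949/8579 + 1101543601*√6/25737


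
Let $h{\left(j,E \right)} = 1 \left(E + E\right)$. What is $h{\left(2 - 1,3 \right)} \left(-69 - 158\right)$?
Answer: $-1362$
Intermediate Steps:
$h{\left(j,E \right)} = 2 E$ ($h{\left(j,E \right)} = 1 \cdot 2 E = 2 E$)
$h{\left(2 - 1,3 \right)} \left(-69 - 158\right) = 2 \cdot 3 \left(-69 - 158\right) = 6 \left(-227\right) = -1362$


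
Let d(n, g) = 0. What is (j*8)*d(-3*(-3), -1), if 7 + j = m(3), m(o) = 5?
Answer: 0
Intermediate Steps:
j = -2 (j = -7 + 5 = -2)
(j*8)*d(-3*(-3), -1) = -2*8*0 = -16*0 = 0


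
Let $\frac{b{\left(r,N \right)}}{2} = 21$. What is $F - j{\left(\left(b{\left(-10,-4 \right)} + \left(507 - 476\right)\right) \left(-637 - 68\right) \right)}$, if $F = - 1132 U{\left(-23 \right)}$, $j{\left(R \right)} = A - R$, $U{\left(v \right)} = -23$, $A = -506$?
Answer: $-24923$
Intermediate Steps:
$b{\left(r,N \right)} = 42$ ($b{\left(r,N \right)} = 2 \cdot 21 = 42$)
$j{\left(R \right)} = -506 - R$
$F = 26036$ ($F = \left(-1132\right) \left(-23\right) = 26036$)
$F - j{\left(\left(b{\left(-10,-4 \right)} + \left(507 - 476\right)\right) \left(-637 - 68\right) \right)} = 26036 - \left(-506 - \left(42 + \left(507 - 476\right)\right) \left(-637 - 68\right)\right) = 26036 - \left(-506 - \left(42 + \left(507 - 476\right)\right) \left(-705\right)\right) = 26036 - \left(-506 - \left(42 + 31\right) \left(-705\right)\right) = 26036 - \left(-506 - 73 \left(-705\right)\right) = 26036 - \left(-506 - -51465\right) = 26036 - \left(-506 + 51465\right) = 26036 - 50959 = -24923$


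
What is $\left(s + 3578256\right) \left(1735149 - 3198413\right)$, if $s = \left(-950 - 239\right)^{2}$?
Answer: $-7304580232928$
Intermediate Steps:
$s = 1413721$ ($s = \left(-1189\right)^{2} = 1413721$)
$\left(s + 3578256\right) \left(1735149 - 3198413\right) = \left(1413721 + 3578256\right) \left(1735149 - 3198413\right) = 4991977 \left(-1463264\right) = -7304580232928$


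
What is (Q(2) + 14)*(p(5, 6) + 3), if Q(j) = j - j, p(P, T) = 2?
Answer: 70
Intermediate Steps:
Q(j) = 0
(Q(2) + 14)*(p(5, 6) + 3) = (0 + 14)*(2 + 3) = 14*5 = 70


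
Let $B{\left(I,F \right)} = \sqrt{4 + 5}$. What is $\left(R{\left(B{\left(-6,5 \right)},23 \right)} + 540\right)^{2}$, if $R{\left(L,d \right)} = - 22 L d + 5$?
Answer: $946729$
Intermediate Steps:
$B{\left(I,F \right)} = 3$ ($B{\left(I,F \right)} = \sqrt{9} = 3$)
$R{\left(L,d \right)} = 5 - 22 L d$ ($R{\left(L,d \right)} = - 22 L d + 5 = 5 - 22 L d$)
$\left(R{\left(B{\left(-6,5 \right)},23 \right)} + 540\right)^{2} = \left(\left(5 - 66 \cdot 23\right) + 540\right)^{2} = \left(\left(5 - 1518\right) + 540\right)^{2} = \left(-1513 + 540\right)^{2} = \left(-973\right)^{2} = 946729$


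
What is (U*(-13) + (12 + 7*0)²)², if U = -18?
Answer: 142884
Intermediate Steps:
(U*(-13) + (12 + 7*0)²)² = (-18*(-13) + (12 + 7*0)²)² = (234 + (12 + 0)²)² = (234 + 12²)² = (234 + 144)² = 378² = 142884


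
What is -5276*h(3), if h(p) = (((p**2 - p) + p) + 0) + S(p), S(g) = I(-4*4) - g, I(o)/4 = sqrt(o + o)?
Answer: -31656 - 84416*I*sqrt(2) ≈ -31656.0 - 1.1938e+5*I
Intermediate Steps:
I(o) = 4*sqrt(2)*sqrt(o) (I(o) = 4*sqrt(o + o) = 4*sqrt(2*o) = 4*(sqrt(2)*sqrt(o)) = 4*sqrt(2)*sqrt(o))
S(g) = -g + 16*I*sqrt(2) (S(g) = 4*sqrt(2)*sqrt(-4*4) - g = 4*sqrt(2)*sqrt(-16) - g = 4*sqrt(2)*(4*I) - g = 16*I*sqrt(2) - g = -g + 16*I*sqrt(2))
h(p) = p**2 - p + 16*I*sqrt(2) (h(p) = (((p**2 - p) + p) + 0) + (-p + 16*I*sqrt(2)) = (p**2 + 0) + (-p + 16*I*sqrt(2)) = p**2 + (-p + 16*I*sqrt(2)) = p**2 - p + 16*I*sqrt(2))
-5276*h(3) = -5276*(3**2 - 1*3 + 16*I*sqrt(2)) = -5276*(9 - 3 + 16*I*sqrt(2)) = -5276*(6 + 16*I*sqrt(2)) = -31656 - 84416*I*sqrt(2)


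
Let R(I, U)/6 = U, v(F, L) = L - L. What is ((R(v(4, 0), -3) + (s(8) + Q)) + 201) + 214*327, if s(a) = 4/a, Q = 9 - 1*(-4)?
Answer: 140349/2 ≈ 70175.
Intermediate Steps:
v(F, L) = 0
Q = 13 (Q = 9 + 4 = 13)
R(I, U) = 6*U
((R(v(4, 0), -3) + (s(8) + Q)) + 201) + 214*327 = ((6*(-3) + (4/8 + 13)) + 201) + 214*327 = ((-18 + (4*(1/8) + 13)) + 201) + 69978 = ((-18 + (1/2 + 13)) + 201) + 69978 = ((-18 + 27/2) + 201) + 69978 = (-9/2 + 201) + 69978 = 393/2 + 69978 = 140349/2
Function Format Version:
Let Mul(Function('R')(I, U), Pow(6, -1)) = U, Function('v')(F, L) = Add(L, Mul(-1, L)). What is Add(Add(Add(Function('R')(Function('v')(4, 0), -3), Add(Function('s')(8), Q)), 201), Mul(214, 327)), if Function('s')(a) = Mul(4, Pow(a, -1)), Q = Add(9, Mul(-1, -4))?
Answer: Rational(140349, 2) ≈ 70175.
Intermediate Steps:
Function('v')(F, L) = 0
Q = 13 (Q = Add(9, 4) = 13)
Function('R')(I, U) = Mul(6, U)
Add(Add(Add(Function('R')(Function('v')(4, 0), -3), Add(Function('s')(8), Q)), 201), Mul(214, 327)) = Add(Add(Add(Mul(6, -3), Add(Mul(4, Pow(8, -1)), 13)), 201), Mul(214, 327)) = Add(Add(Add(-18, Add(Mul(4, Rational(1, 8)), 13)), 201), 69978) = Add(Add(Add(-18, Add(Rational(1, 2), 13)), 201), 69978) = Add(Add(Add(-18, Rational(27, 2)), 201), 69978) = Add(Add(Rational(-9, 2), 201), 69978) = Add(Rational(393, 2), 69978) = Rational(140349, 2)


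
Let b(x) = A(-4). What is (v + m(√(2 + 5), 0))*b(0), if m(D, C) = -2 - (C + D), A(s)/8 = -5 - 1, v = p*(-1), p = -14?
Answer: -576 + 48*√7 ≈ -449.00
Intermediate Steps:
v = 14 (v = -14*(-1) = 14)
A(s) = -48 (A(s) = 8*(-5 - 1) = 8*(-6) = -48)
b(x) = -48
m(D, C) = -2 - C - D (m(D, C) = -2 + (-C - D) = -2 - C - D)
(v + m(√(2 + 5), 0))*b(0) = (14 + (-2 - 1*0 - √(2 + 5)))*(-48) = (14 + (-2 + 0 - √7))*(-48) = (14 + (-2 - √7))*(-48) = (12 - √7)*(-48) = -576 + 48*√7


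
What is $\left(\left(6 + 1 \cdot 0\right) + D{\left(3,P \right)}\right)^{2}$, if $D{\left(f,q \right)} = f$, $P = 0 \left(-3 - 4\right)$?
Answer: $81$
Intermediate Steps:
$P = 0$ ($P = 0 \left(-7\right) = 0$)
$\left(\left(6 + 1 \cdot 0\right) + D{\left(3,P \right)}\right)^{2} = \left(\left(6 + 1 \cdot 0\right) + 3\right)^{2} = \left(\left(6 + 0\right) + 3\right)^{2} = \left(6 + 3\right)^{2} = 9^{2} = 81$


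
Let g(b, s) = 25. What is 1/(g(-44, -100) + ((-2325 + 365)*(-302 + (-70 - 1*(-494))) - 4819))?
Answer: -1/243914 ≈ -4.0998e-6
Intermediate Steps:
1/(g(-44, -100) + ((-2325 + 365)*(-302 + (-70 - 1*(-494))) - 4819)) = 1/(25 + ((-2325 + 365)*(-302 + (-70 - 1*(-494))) - 4819)) = 1/(25 + (-1960*(-302 + (-70 + 494)) - 4819)) = 1/(25 + (-1960*(-302 + 424) - 4819)) = 1/(25 + (-1960*122 - 4819)) = 1/(25 + (-239120 - 4819)) = 1/(25 - 243939) = 1/(-243914) = -1/243914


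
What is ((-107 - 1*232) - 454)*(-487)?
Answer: 386191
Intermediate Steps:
((-107 - 1*232) - 454)*(-487) = ((-107 - 232) - 454)*(-487) = (-339 - 454)*(-487) = -793*(-487) = 386191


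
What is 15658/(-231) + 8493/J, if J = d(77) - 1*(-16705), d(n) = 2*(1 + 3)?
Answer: -28858919/428967 ≈ -67.275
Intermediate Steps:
d(n) = 8 (d(n) = 2*4 = 8)
J = 16713 (J = 8 - 1*(-16705) = 8 + 16705 = 16713)
15658/(-231) + 8493/J = 15658/(-231) + 8493/16713 = 15658*(-1/231) + 8493*(1/16713) = -15658/231 + 2831/5571 = -28858919/428967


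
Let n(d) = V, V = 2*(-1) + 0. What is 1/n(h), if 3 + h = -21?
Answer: -1/2 ≈ -0.50000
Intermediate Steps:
h = -24 (h = -3 - 21 = -24)
V = -2 (V = -2 + 0 = -2)
n(d) = -2
1/n(h) = 1/(-2) = -1/2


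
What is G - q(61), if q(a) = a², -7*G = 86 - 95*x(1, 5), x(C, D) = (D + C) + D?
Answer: -3584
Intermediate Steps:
x(C, D) = C + 2*D (x(C, D) = (C + D) + D = C + 2*D)
G = 137 (G = -(86 - 95*(1 + 2*5))/7 = -(86 - 95*(1 + 10))/7 = -(86 - 95*11)/7 = -(86 - 1045)/7 = -⅐*(-959) = 137)
G - q(61) = 137 - 1*61² = 137 - 1*3721 = 137 - 3721 = -3584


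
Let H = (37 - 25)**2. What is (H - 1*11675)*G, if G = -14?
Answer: 161434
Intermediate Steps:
H = 144 (H = 12**2 = 144)
(H - 1*11675)*G = (144 - 1*11675)*(-14) = (144 - 11675)*(-14) = -11531*(-14) = 161434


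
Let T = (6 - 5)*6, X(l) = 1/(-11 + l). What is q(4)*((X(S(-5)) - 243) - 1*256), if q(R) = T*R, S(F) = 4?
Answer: -83856/7 ≈ -11979.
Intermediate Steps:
T = 6 (T = 1*6 = 6)
q(R) = 6*R
q(4)*((X(S(-5)) - 243) - 1*256) = (6*4)*((1/(-11 + 4) - 243) - 1*256) = 24*((1/(-7) - 243) - 256) = 24*((-⅐ - 243) - 256) = 24*(-1702/7 - 256) = 24*(-3494/7) = -83856/7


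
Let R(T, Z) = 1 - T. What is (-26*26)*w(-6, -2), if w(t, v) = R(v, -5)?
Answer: -2028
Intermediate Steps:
w(t, v) = 1 - v
(-26*26)*w(-6, -2) = (-26*26)*(1 - 1*(-2)) = -676*(1 + 2) = -676*3 = -2028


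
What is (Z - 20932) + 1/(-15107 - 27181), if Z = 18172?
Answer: -116714881/42288 ≈ -2760.0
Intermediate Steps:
(Z - 20932) + 1/(-15107 - 27181) = (18172 - 20932) + 1/(-15107 - 27181) = -2760 + 1/(-42288) = -2760 - 1/42288 = -116714881/42288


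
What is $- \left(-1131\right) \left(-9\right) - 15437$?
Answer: $-25616$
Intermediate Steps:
$- \left(-1131\right) \left(-9\right) - 15437 = \left(-1\right) 10179 - 15437 = -10179 - 15437 = -25616$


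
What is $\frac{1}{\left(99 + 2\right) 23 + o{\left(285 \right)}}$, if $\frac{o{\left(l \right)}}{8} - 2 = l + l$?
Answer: $\frac{1}{6899} \approx 0.00014495$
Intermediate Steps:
$o{\left(l \right)} = 16 + 16 l$ ($o{\left(l \right)} = 16 + 8 \left(l + l\right) = 16 + 8 \cdot 2 l = 16 + 16 l$)
$\frac{1}{\left(99 + 2\right) 23 + o{\left(285 \right)}} = \frac{1}{\left(99 + 2\right) 23 + \left(16 + 16 \cdot 285\right)} = \frac{1}{101 \cdot 23 + \left(16 + 4560\right)} = \frac{1}{2323 + 4576} = \frac{1}{6899}$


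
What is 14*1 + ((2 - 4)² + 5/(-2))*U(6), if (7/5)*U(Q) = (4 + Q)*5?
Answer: 473/7 ≈ 67.571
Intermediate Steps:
U(Q) = 100/7 + 25*Q/7 (U(Q) = 5*((4 + Q)*5)/7 = 5*(20 + 5*Q)/7 = 100/7 + 25*Q/7)
14*1 + ((2 - 4)² + 5/(-2))*U(6) = 14*1 + ((2 - 4)² + 5/(-2))*(100/7 + (25/7)*6) = 14 + ((-2)² + 5*(-½))*(100/7 + 150/7) = 14 + (4 - 5/2)*(250/7) = 14 + (3/2)*(250/7) = 14 + 375/7 = 473/7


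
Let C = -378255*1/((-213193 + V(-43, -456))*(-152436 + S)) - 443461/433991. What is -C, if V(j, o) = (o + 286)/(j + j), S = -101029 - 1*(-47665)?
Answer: 55776412488507901/54584860451135280 ≈ 1.0218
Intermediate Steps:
S = -53364 (S = -101029 + 47665 = -53364)
V(j, o) = (286 + o)/(2*j) (V(j, o) = (286 + o)/((2*j)) = (286 + o)*(1/(2*j)) = (286 + o)/(2*j))
C = -55776412488507901/54584860451135280 (C = -378255*1/((-213193 + (1/2)*(286 - 456)/(-43))*(-152436 - 53364)) - 443461/433991 = -378255*(-1/(205800*(-213193 + (1/2)*(-1/43)*(-170)))) - 443461*1/433991 = -378255*(-1/(205800*(-213193 + 85/43))) - 443461/433991 = -378255/((-205800*(-9167214/43))) - 443461/433991 = -378255/1886612641200/43 - 443461/433991 = -378255*43/1886612641200 - 443461/433991 = -1084331/125774176080 - 443461/433991 = -55776412488507901/54584860451135280 ≈ -1.0218)
-C = -1*(-55776412488507901/54584860451135280) = 55776412488507901/54584860451135280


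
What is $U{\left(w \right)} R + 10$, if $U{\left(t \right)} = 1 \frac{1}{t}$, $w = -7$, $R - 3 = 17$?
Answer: $\frac{50}{7} \approx 7.1429$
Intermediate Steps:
$R = 20$ ($R = 3 + 17 = 20$)
$U{\left(t \right)} = \frac{1}{t}$
$U{\left(w \right)} R + 10 = \frac{1}{-7} \cdot 20 + 10 = \left(- \frac{1}{7}\right) 20 + 10 = - \frac{20}{7} + 10 = \frac{50}{7}$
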